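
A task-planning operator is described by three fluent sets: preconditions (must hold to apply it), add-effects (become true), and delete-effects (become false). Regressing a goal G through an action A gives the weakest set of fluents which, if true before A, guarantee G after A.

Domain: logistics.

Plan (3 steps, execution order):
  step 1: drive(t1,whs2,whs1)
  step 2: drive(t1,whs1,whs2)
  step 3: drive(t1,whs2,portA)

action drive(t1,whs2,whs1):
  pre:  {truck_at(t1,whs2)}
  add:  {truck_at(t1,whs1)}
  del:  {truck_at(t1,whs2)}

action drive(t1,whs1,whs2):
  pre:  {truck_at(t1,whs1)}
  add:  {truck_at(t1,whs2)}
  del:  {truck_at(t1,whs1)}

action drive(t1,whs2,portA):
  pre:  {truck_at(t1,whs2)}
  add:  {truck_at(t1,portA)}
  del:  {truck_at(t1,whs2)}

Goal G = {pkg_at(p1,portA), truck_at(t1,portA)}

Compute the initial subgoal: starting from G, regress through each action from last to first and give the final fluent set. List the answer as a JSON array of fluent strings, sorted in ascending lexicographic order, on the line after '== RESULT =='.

Work backward from the goal:
  through step 3 (drive(t1,whs2,portA)): drop {truck_at(t1,portA)}, keep {pkg_at(p1,portA)}, require {truck_at(t1,whs2)}
    → {pkg_at(p1,portA), truck_at(t1,whs2)}
  through step 2 (drive(t1,whs1,whs2)): drop {truck_at(t1,whs2)}, keep {pkg_at(p1,portA)}, require {truck_at(t1,whs1)}
    → {pkg_at(p1,portA), truck_at(t1,whs1)}
  through step 1 (drive(t1,whs2,whs1)): drop {truck_at(t1,whs1)}, keep {pkg_at(p1,portA)}, require {truck_at(t1,whs2)}
    → {pkg_at(p1,portA), truck_at(t1,whs2)}

== RESULT ==
["pkg_at(p1,portA)", "truck_at(t1,whs2)"]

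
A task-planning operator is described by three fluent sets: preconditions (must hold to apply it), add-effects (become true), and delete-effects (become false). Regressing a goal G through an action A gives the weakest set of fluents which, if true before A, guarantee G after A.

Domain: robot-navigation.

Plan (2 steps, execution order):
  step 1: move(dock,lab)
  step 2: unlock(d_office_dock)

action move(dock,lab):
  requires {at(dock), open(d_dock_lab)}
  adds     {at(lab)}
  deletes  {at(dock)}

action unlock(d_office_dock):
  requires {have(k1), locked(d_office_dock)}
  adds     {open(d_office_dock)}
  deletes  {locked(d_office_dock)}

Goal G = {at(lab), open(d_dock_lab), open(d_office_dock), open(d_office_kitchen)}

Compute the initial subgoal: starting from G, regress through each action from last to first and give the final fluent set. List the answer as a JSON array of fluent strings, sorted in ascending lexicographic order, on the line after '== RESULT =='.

Regress step by step:
  through step 2 (unlock(d_office_dock)): drop {open(d_office_dock)}, keep {at(lab), open(d_dock_lab), open(d_office_kitchen)}, require {have(k1), locked(d_office_dock)}
    → {at(lab), have(k1), locked(d_office_dock), open(d_dock_lab), open(d_office_kitchen)}
  through step 1 (move(dock,lab)): drop {at(lab)}, keep {have(k1), locked(d_office_dock), open(d_dock_lab), open(d_office_kitchen)}, require {at(dock), open(d_dock_lab)}
    → {at(dock), have(k1), locked(d_office_dock), open(d_dock_lab), open(d_office_kitchen)}

== RESULT ==
["at(dock)", "have(k1)", "locked(d_office_dock)", "open(d_dock_lab)", "open(d_office_kitchen)"]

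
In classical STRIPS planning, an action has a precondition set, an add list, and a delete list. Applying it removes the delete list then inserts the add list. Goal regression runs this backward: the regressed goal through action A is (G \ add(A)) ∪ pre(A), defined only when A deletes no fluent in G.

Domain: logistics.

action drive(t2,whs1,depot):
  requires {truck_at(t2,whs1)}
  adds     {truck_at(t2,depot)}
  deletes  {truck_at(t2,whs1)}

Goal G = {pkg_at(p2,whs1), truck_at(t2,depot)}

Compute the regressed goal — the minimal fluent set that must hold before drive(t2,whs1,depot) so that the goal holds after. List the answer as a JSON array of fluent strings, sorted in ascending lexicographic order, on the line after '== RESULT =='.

Regress:
  G ∩ del = {}  (empty — regression defined)
  G \ add = {pkg_at(p2,whs1), truck_at(t2,depot)} \ {truck_at(t2,depot)} = {pkg_at(p2,whs1)}
  ∪ pre   = {pkg_at(p2,whs1)} ∪ {truck_at(t2,whs1)}
          = {pkg_at(p2,whs1), truck_at(t2,whs1)}

== RESULT ==
["pkg_at(p2,whs1)", "truck_at(t2,whs1)"]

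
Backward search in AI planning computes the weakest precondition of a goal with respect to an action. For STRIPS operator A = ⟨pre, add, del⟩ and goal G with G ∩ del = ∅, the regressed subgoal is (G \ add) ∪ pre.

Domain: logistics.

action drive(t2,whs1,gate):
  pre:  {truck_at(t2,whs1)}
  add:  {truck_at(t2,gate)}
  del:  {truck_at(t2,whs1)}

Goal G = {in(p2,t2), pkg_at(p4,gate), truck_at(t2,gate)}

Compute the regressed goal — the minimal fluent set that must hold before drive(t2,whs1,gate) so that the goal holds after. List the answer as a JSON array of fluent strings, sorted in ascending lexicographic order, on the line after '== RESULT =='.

Regress:
  G ∩ del = {}  (empty — regression defined)
  G \ add = {in(p2,t2), pkg_at(p4,gate), truck_at(t2,gate)} \ {truck_at(t2,gate)} = {in(p2,t2), pkg_at(p4,gate)}
  ∪ pre   = {in(p2,t2), pkg_at(p4,gate)} ∪ {truck_at(t2,whs1)}
          = {in(p2,t2), pkg_at(p4,gate), truck_at(t2,whs1)}

== RESULT ==
["in(p2,t2)", "pkg_at(p4,gate)", "truck_at(t2,whs1)"]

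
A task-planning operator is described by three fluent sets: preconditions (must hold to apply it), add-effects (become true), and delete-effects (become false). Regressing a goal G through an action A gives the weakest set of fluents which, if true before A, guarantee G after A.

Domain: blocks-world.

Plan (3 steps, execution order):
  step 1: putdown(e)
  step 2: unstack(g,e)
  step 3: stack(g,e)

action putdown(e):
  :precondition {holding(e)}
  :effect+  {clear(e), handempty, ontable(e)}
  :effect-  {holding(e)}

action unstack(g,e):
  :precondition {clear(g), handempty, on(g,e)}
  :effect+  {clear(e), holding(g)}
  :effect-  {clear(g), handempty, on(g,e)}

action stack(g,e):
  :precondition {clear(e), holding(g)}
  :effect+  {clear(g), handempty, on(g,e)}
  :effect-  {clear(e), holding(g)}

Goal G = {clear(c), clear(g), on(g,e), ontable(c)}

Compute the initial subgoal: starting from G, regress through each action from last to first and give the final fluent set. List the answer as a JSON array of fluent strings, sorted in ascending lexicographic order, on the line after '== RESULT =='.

Work backward from the goal:
  through step 3 (stack(g,e)): drop {clear(g), on(g,e)}, keep {clear(c), ontable(c)}, require {clear(e), holding(g)}
    → {clear(c), clear(e), holding(g), ontable(c)}
  through step 2 (unstack(g,e)): drop {clear(e), holding(g)}, keep {clear(c), ontable(c)}, require {clear(g), handempty, on(g,e)}
    → {clear(c), clear(g), handempty, on(g,e), ontable(c)}
  through step 1 (putdown(e)): drop {handempty}, keep {clear(c), clear(g), on(g,e), ontable(c)}, require {holding(e)}
    → {clear(c), clear(g), holding(e), on(g,e), ontable(c)}

== RESULT ==
["clear(c)", "clear(g)", "holding(e)", "on(g,e)", "ontable(c)"]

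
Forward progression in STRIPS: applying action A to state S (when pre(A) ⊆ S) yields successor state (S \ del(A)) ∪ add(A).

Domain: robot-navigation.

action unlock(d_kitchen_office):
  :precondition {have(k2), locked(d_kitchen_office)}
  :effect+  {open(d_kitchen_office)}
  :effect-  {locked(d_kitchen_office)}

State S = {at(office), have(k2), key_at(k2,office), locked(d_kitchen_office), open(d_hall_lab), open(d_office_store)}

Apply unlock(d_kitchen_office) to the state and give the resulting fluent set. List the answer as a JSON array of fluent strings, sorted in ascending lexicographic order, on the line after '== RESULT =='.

Progress:
  pre ⊆ S: {have(k2), locked(d_kitchen_office)} ⊆ S  — applicable
  S \ del = {at(office), have(k2), key_at(k2,office), open(d_hall_lab), open(d_office_store)}
  ∪ add   = {at(office), have(k2), key_at(k2,office), open(d_hall_lab), open(d_kitchen_office), open(d_office_store)}

== RESULT ==
["at(office)", "have(k2)", "key_at(k2,office)", "open(d_hall_lab)", "open(d_kitchen_office)", "open(d_office_store)"]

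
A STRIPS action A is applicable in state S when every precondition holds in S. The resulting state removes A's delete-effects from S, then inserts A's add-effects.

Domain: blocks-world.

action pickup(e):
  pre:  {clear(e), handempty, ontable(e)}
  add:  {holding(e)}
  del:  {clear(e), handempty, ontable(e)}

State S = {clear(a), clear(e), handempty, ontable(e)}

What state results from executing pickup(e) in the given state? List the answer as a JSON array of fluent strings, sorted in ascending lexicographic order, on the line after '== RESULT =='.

Compute (S \ del) ∪ add:
  pre ⊆ S: {clear(e), handempty, ontable(e)} ⊆ S  — applicable
  S \ del = {clear(a)}
  ∪ add   = {clear(a), holding(e)}

== RESULT ==
["clear(a)", "holding(e)"]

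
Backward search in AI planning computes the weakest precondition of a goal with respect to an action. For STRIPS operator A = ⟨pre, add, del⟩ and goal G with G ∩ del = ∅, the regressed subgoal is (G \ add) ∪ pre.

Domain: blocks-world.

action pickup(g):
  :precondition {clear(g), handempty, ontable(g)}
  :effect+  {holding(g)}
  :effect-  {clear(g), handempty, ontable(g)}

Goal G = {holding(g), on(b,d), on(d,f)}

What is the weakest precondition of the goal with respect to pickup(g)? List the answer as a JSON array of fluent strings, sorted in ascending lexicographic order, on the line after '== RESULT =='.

Compute (G \ add) ∪ pre:
  G ∩ del = {}  (empty — regression defined)
  G \ add = {holding(g), on(b,d), on(d,f)} \ {holding(g)} = {on(b,d), on(d,f)}
  ∪ pre   = {on(b,d), on(d,f)} ∪ {clear(g), handempty, ontable(g)}
          = {clear(g), handempty, on(b,d), on(d,f), ontable(g)}

== RESULT ==
["clear(g)", "handempty", "on(b,d)", "on(d,f)", "ontable(g)"]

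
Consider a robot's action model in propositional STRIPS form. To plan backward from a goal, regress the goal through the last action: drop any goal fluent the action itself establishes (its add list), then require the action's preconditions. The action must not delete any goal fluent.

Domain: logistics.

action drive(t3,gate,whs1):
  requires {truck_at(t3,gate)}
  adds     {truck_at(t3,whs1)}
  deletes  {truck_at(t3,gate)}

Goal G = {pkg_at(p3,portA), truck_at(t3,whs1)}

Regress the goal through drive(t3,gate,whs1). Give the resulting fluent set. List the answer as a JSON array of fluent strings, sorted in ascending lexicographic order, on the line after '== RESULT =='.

Compute (G \ add) ∪ pre:
  G ∩ del = {}  (empty — regression defined)
  G \ add = {pkg_at(p3,portA), truck_at(t3,whs1)} \ {truck_at(t3,whs1)} = {pkg_at(p3,portA)}
  ∪ pre   = {pkg_at(p3,portA)} ∪ {truck_at(t3,gate)}
          = {pkg_at(p3,portA), truck_at(t3,gate)}

== RESULT ==
["pkg_at(p3,portA)", "truck_at(t3,gate)"]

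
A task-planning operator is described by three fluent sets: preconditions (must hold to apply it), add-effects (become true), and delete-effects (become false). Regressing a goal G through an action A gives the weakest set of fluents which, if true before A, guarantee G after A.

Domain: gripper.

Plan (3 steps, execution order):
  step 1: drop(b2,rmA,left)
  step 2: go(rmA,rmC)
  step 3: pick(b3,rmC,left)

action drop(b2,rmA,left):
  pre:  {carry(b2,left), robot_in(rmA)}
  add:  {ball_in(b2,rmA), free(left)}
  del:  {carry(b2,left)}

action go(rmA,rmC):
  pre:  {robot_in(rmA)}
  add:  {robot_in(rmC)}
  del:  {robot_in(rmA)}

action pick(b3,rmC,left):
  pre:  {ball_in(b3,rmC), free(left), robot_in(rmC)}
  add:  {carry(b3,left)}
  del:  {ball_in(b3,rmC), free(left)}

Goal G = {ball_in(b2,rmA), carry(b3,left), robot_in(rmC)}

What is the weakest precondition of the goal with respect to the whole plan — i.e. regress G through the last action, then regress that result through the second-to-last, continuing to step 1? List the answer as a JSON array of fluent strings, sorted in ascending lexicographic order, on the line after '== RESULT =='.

Regress step by step:
  through step 3 (pick(b3,rmC,left)): drop {carry(b3,left)}, keep {ball_in(b2,rmA), robot_in(rmC)}, require {ball_in(b3,rmC), free(left), robot_in(rmC)}
    → {ball_in(b2,rmA), ball_in(b3,rmC), free(left), robot_in(rmC)}
  through step 2 (go(rmA,rmC)): drop {robot_in(rmC)}, keep {ball_in(b2,rmA), ball_in(b3,rmC), free(left)}, require {robot_in(rmA)}
    → {ball_in(b2,rmA), ball_in(b3,rmC), free(left), robot_in(rmA)}
  through step 1 (drop(b2,rmA,left)): drop {ball_in(b2,rmA), free(left)}, keep {ball_in(b3,rmC), robot_in(rmA)}, require {carry(b2,left), robot_in(rmA)}
    → {ball_in(b3,rmC), carry(b2,left), robot_in(rmA)}

== RESULT ==
["ball_in(b3,rmC)", "carry(b2,left)", "robot_in(rmA)"]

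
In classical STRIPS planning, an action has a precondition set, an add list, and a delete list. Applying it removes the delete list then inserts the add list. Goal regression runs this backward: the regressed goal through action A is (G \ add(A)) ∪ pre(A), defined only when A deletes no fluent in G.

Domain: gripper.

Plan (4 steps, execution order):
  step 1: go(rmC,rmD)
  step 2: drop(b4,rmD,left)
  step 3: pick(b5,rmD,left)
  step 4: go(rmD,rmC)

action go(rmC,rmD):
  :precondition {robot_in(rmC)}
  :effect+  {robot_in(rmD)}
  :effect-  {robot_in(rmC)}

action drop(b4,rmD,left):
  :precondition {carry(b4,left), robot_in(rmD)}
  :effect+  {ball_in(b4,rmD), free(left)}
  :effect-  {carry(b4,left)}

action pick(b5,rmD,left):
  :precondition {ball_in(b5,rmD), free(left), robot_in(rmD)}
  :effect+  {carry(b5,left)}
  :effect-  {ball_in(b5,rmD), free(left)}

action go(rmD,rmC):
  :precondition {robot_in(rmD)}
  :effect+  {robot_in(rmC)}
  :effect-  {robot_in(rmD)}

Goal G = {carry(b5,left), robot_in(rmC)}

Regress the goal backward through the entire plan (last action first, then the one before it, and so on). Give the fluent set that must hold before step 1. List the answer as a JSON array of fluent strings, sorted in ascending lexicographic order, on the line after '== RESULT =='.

Regress step by step:
  through step 4 (go(rmD,rmC)): drop {robot_in(rmC)}, keep {carry(b5,left)}, require {robot_in(rmD)}
    → {carry(b5,left), robot_in(rmD)}
  through step 3 (pick(b5,rmD,left)): drop {carry(b5,left)}, keep {robot_in(rmD)}, require {ball_in(b5,rmD), free(left), robot_in(rmD)}
    → {ball_in(b5,rmD), free(left), robot_in(rmD)}
  through step 2 (drop(b4,rmD,left)): drop {free(left)}, keep {ball_in(b5,rmD), robot_in(rmD)}, require {carry(b4,left), robot_in(rmD)}
    → {ball_in(b5,rmD), carry(b4,left), robot_in(rmD)}
  through step 1 (go(rmC,rmD)): drop {robot_in(rmD)}, keep {ball_in(b5,rmD), carry(b4,left)}, require {robot_in(rmC)}
    → {ball_in(b5,rmD), carry(b4,left), robot_in(rmC)}

== RESULT ==
["ball_in(b5,rmD)", "carry(b4,left)", "robot_in(rmC)"]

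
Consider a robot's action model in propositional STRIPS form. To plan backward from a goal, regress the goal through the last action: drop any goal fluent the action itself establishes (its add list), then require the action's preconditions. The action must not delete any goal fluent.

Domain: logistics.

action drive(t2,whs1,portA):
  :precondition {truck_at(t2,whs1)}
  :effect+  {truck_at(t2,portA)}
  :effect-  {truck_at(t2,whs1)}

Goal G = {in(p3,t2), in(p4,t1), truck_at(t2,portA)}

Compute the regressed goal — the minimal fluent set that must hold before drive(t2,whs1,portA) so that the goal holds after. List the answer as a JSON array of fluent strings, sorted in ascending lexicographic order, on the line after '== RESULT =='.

Regress:
  G ∩ del = {}  (empty — regression defined)
  G \ add = {in(p3,t2), in(p4,t1), truck_at(t2,portA)} \ {truck_at(t2,portA)} = {in(p3,t2), in(p4,t1)}
  ∪ pre   = {in(p3,t2), in(p4,t1)} ∪ {truck_at(t2,whs1)}
          = {in(p3,t2), in(p4,t1), truck_at(t2,whs1)}

== RESULT ==
["in(p3,t2)", "in(p4,t1)", "truck_at(t2,whs1)"]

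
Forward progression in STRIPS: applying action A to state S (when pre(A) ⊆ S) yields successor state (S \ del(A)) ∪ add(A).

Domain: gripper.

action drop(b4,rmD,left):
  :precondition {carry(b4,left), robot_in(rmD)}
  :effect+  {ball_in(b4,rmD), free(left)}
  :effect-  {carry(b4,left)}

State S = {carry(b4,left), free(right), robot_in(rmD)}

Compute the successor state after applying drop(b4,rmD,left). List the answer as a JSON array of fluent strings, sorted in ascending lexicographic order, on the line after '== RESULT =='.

Compute (S \ del) ∪ add:
  pre ⊆ S: {carry(b4,left), robot_in(rmD)} ⊆ S  — applicable
  S \ del = {free(right), robot_in(rmD)}
  ∪ add   = {ball_in(b4,rmD), free(left), free(right), robot_in(rmD)}

== RESULT ==
["ball_in(b4,rmD)", "free(left)", "free(right)", "robot_in(rmD)"]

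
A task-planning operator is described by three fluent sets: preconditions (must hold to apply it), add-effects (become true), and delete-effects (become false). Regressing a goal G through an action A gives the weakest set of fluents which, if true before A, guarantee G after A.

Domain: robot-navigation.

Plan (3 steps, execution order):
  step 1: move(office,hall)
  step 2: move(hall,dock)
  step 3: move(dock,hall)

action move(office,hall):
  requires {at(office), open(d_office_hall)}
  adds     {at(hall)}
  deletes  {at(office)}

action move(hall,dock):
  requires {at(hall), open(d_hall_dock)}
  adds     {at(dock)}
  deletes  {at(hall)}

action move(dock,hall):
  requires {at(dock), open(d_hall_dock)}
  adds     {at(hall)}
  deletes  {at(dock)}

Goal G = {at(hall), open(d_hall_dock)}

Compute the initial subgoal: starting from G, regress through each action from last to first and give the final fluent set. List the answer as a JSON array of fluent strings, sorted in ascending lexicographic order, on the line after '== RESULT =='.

Regress step by step:
  through step 3 (move(dock,hall)): drop {at(hall)}, keep {open(d_hall_dock)}, require {at(dock), open(d_hall_dock)}
    → {at(dock), open(d_hall_dock)}
  through step 2 (move(hall,dock)): drop {at(dock)}, keep {open(d_hall_dock)}, require {at(hall), open(d_hall_dock)}
    → {at(hall), open(d_hall_dock)}
  through step 1 (move(office,hall)): drop {at(hall)}, keep {open(d_hall_dock)}, require {at(office), open(d_office_hall)}
    → {at(office), open(d_hall_dock), open(d_office_hall)}

== RESULT ==
["at(office)", "open(d_hall_dock)", "open(d_office_hall)"]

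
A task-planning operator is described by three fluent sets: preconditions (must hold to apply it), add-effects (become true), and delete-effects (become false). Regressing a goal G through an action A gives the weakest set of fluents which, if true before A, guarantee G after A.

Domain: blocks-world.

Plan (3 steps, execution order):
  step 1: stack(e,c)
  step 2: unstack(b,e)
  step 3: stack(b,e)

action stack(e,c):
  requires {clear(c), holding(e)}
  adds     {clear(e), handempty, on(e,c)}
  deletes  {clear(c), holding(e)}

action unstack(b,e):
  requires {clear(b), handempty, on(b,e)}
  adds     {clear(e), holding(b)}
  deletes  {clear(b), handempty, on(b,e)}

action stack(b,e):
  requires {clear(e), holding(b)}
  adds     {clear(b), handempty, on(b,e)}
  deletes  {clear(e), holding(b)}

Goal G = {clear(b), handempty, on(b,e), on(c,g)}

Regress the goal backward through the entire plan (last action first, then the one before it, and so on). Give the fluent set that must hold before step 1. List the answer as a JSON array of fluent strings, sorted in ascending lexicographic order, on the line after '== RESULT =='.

Work backward from the goal:
  through step 3 (stack(b,e)): drop {clear(b), handempty, on(b,e)}, keep {on(c,g)}, require {clear(e), holding(b)}
    → {clear(e), holding(b), on(c,g)}
  through step 2 (unstack(b,e)): drop {clear(e), holding(b)}, keep {on(c,g)}, require {clear(b), handempty, on(b,e)}
    → {clear(b), handempty, on(b,e), on(c,g)}
  through step 1 (stack(e,c)): drop {handempty}, keep {clear(b), on(b,e), on(c,g)}, require {clear(c), holding(e)}
    → {clear(b), clear(c), holding(e), on(b,e), on(c,g)}

== RESULT ==
["clear(b)", "clear(c)", "holding(e)", "on(b,e)", "on(c,g)"]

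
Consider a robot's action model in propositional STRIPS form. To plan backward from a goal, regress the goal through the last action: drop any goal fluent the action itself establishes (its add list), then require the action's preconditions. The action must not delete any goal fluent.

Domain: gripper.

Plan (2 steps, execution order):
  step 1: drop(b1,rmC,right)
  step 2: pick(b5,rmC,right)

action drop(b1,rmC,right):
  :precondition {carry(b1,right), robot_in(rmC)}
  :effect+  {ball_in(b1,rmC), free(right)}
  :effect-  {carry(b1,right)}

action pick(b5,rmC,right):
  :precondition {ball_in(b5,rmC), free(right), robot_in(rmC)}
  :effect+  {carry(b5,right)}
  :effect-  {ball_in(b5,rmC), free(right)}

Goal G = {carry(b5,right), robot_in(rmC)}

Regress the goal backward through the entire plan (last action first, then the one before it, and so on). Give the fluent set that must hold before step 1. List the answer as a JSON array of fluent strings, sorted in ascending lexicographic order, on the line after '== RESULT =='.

Work backward from the goal:
  through step 2 (pick(b5,rmC,right)): drop {carry(b5,right)}, keep {robot_in(rmC)}, require {ball_in(b5,rmC), free(right), robot_in(rmC)}
    → {ball_in(b5,rmC), free(right), robot_in(rmC)}
  through step 1 (drop(b1,rmC,right)): drop {free(right)}, keep {ball_in(b5,rmC), robot_in(rmC)}, require {carry(b1,right), robot_in(rmC)}
    → {ball_in(b5,rmC), carry(b1,right), robot_in(rmC)}

== RESULT ==
["ball_in(b5,rmC)", "carry(b1,right)", "robot_in(rmC)"]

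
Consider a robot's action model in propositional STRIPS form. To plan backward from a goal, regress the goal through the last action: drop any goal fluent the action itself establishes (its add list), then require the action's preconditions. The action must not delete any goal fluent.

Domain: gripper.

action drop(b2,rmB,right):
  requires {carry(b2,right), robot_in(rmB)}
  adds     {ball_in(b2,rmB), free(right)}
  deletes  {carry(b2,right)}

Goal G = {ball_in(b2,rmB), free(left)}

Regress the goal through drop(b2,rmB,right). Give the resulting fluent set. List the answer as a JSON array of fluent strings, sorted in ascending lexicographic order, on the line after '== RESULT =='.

Compute (G \ add) ∪ pre:
  G ∩ del = {}  (empty — regression defined)
  G \ add = {ball_in(b2,rmB), free(left)} \ {ball_in(b2,rmB), free(right)} = {free(left)}
  ∪ pre   = {free(left)} ∪ {carry(b2,right), robot_in(rmB)}
          = {carry(b2,right), free(left), robot_in(rmB)}

== RESULT ==
["carry(b2,right)", "free(left)", "robot_in(rmB)"]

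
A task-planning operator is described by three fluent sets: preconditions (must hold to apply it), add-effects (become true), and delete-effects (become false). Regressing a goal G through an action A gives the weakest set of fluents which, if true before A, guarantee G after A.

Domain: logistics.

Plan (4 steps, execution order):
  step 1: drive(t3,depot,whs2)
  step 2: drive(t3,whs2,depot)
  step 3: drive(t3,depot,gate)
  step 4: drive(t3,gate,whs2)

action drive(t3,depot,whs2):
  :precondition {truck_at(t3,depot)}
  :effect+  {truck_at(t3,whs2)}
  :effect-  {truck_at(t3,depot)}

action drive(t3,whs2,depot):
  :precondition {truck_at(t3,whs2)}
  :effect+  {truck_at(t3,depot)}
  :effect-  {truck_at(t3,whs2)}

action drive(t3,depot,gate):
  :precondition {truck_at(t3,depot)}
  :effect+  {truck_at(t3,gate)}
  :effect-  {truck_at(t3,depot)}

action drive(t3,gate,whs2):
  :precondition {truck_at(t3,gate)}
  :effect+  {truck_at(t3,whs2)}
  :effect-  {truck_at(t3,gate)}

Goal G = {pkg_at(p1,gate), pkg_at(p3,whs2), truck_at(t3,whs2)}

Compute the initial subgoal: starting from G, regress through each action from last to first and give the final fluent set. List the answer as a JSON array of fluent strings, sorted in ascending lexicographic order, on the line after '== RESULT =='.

Work backward from the goal:
  through step 4 (drive(t3,gate,whs2)): drop {truck_at(t3,whs2)}, keep {pkg_at(p1,gate), pkg_at(p3,whs2)}, require {truck_at(t3,gate)}
    → {pkg_at(p1,gate), pkg_at(p3,whs2), truck_at(t3,gate)}
  through step 3 (drive(t3,depot,gate)): drop {truck_at(t3,gate)}, keep {pkg_at(p1,gate), pkg_at(p3,whs2)}, require {truck_at(t3,depot)}
    → {pkg_at(p1,gate), pkg_at(p3,whs2), truck_at(t3,depot)}
  through step 2 (drive(t3,whs2,depot)): drop {truck_at(t3,depot)}, keep {pkg_at(p1,gate), pkg_at(p3,whs2)}, require {truck_at(t3,whs2)}
    → {pkg_at(p1,gate), pkg_at(p3,whs2), truck_at(t3,whs2)}
  through step 1 (drive(t3,depot,whs2)): drop {truck_at(t3,whs2)}, keep {pkg_at(p1,gate), pkg_at(p3,whs2)}, require {truck_at(t3,depot)}
    → {pkg_at(p1,gate), pkg_at(p3,whs2), truck_at(t3,depot)}

== RESULT ==
["pkg_at(p1,gate)", "pkg_at(p3,whs2)", "truck_at(t3,depot)"]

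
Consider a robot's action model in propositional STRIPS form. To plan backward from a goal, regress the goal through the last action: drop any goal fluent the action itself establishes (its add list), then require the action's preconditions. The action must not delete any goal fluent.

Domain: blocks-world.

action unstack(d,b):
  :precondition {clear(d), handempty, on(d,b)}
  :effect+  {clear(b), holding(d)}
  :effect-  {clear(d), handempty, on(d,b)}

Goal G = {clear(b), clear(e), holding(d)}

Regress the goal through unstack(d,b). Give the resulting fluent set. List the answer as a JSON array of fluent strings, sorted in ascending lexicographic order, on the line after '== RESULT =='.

Compute (G \ add) ∪ pre:
  G ∩ del = {}  (empty — regression defined)
  G \ add = {clear(b), clear(e), holding(d)} \ {clear(b), holding(d)} = {clear(e)}
  ∪ pre   = {clear(e)} ∪ {clear(d), handempty, on(d,b)}
          = {clear(d), clear(e), handempty, on(d,b)}

== RESULT ==
["clear(d)", "clear(e)", "handempty", "on(d,b)"]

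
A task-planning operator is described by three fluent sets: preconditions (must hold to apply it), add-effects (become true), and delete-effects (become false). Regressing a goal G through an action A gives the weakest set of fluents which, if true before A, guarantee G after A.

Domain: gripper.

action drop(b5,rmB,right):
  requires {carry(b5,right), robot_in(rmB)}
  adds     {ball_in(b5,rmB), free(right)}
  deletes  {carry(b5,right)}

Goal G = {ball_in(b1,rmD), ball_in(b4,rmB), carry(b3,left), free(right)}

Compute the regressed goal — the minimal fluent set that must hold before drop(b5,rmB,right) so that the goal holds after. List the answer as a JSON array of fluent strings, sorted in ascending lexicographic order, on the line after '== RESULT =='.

Compute (G \ add) ∪ pre:
  G ∩ del = {}  (empty — regression defined)
  G \ add = {ball_in(b1,rmD), ball_in(b4,rmB), carry(b3,left), free(right)} \ {ball_in(b5,rmB), free(right)} = {ball_in(b1,rmD), ball_in(b4,rmB), carry(b3,left)}
  ∪ pre   = {ball_in(b1,rmD), ball_in(b4,rmB), carry(b3,left)} ∪ {carry(b5,right), robot_in(rmB)}
          = {ball_in(b1,rmD), ball_in(b4,rmB), carry(b3,left), carry(b5,right), robot_in(rmB)}

== RESULT ==
["ball_in(b1,rmD)", "ball_in(b4,rmB)", "carry(b3,left)", "carry(b5,right)", "robot_in(rmB)"]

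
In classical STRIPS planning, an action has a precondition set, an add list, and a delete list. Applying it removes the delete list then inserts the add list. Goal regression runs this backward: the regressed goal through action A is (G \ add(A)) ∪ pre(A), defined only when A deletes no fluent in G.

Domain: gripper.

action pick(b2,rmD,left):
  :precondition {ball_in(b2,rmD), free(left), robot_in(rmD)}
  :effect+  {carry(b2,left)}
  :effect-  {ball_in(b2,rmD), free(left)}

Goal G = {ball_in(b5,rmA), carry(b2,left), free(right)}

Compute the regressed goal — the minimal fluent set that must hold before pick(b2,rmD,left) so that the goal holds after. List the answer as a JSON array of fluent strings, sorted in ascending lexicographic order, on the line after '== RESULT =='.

Compute (G \ add) ∪ pre:
  G ∩ del = {}  (empty — regression defined)
  G \ add = {ball_in(b5,rmA), carry(b2,left), free(right)} \ {carry(b2,left)} = {ball_in(b5,rmA), free(right)}
  ∪ pre   = {ball_in(b5,rmA), free(right)} ∪ {ball_in(b2,rmD), free(left), robot_in(rmD)}
          = {ball_in(b2,rmD), ball_in(b5,rmA), free(left), free(right), robot_in(rmD)}

== RESULT ==
["ball_in(b2,rmD)", "ball_in(b5,rmA)", "free(left)", "free(right)", "robot_in(rmD)"]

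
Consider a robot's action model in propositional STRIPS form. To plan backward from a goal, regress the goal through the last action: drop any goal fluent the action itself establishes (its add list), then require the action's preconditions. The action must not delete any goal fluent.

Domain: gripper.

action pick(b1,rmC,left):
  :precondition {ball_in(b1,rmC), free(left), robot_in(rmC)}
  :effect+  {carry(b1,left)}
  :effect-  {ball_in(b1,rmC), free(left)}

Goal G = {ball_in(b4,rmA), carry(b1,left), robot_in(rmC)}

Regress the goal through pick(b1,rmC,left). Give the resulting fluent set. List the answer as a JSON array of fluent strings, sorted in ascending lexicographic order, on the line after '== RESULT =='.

Compute (G \ add) ∪ pre:
  G ∩ del = {}  (empty — regression defined)
  G \ add = {ball_in(b4,rmA), carry(b1,left), robot_in(rmC)} \ {carry(b1,left)} = {ball_in(b4,rmA), robot_in(rmC)}
  ∪ pre   = {ball_in(b4,rmA), robot_in(rmC)} ∪ {ball_in(b1,rmC), free(left), robot_in(rmC)}
          = {ball_in(b1,rmC), ball_in(b4,rmA), free(left), robot_in(rmC)}

== RESULT ==
["ball_in(b1,rmC)", "ball_in(b4,rmA)", "free(left)", "robot_in(rmC)"]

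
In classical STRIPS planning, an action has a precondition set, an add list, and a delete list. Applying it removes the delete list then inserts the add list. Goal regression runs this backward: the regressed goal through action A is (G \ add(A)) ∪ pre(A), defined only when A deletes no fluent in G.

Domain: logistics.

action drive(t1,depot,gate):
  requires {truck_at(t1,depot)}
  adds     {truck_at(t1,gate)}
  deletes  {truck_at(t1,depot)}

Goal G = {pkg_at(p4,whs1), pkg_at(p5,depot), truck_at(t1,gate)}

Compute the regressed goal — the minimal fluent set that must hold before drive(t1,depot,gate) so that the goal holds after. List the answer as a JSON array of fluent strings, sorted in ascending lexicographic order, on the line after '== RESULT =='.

Compute (G \ add) ∪ pre:
  G ∩ del = {}  (empty — regression defined)
  G \ add = {pkg_at(p4,whs1), pkg_at(p5,depot), truck_at(t1,gate)} \ {truck_at(t1,gate)} = {pkg_at(p4,whs1), pkg_at(p5,depot)}
  ∪ pre   = {pkg_at(p4,whs1), pkg_at(p5,depot)} ∪ {truck_at(t1,depot)}
          = {pkg_at(p4,whs1), pkg_at(p5,depot), truck_at(t1,depot)}

== RESULT ==
["pkg_at(p4,whs1)", "pkg_at(p5,depot)", "truck_at(t1,depot)"]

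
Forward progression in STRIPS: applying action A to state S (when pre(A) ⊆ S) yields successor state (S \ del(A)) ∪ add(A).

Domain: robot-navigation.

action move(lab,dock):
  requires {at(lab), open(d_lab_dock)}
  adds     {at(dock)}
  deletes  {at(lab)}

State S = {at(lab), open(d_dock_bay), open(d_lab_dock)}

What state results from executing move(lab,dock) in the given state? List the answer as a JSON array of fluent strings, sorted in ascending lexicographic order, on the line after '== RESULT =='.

Progress:
  pre ⊆ S: {at(lab), open(d_lab_dock)} ⊆ S  — applicable
  S \ del = {open(d_dock_bay), open(d_lab_dock)}
  ∪ add   = {at(dock), open(d_dock_bay), open(d_lab_dock)}

== RESULT ==
["at(dock)", "open(d_dock_bay)", "open(d_lab_dock)"]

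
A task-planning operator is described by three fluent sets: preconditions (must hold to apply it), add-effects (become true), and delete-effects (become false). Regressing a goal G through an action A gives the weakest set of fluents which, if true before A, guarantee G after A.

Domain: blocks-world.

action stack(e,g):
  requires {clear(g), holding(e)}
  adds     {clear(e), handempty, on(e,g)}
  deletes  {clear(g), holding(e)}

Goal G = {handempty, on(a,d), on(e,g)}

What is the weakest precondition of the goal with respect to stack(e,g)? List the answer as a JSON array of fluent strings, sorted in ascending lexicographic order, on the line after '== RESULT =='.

Compute (G \ add) ∪ pre:
  G ∩ del = {}  (empty — regression defined)
  G \ add = {handempty, on(a,d), on(e,g)} \ {clear(e), handempty, on(e,g)} = {on(a,d)}
  ∪ pre   = {on(a,d)} ∪ {clear(g), holding(e)}
          = {clear(g), holding(e), on(a,d)}

== RESULT ==
["clear(g)", "holding(e)", "on(a,d)"]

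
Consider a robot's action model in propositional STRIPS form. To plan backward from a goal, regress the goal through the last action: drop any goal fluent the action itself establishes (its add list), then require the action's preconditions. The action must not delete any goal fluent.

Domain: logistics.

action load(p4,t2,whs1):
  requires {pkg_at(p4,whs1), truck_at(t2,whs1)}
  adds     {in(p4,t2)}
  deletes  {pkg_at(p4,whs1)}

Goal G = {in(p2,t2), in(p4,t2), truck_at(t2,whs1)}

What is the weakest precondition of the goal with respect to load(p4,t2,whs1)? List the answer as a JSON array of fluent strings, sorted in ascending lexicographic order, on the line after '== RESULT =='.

Regress:
  G ∩ del = {}  (empty — regression defined)
  G \ add = {in(p2,t2), in(p4,t2), truck_at(t2,whs1)} \ {in(p4,t2)} = {in(p2,t2), truck_at(t2,whs1)}
  ∪ pre   = {in(p2,t2), truck_at(t2,whs1)} ∪ {pkg_at(p4,whs1), truck_at(t2,whs1)}
          = {in(p2,t2), pkg_at(p4,whs1), truck_at(t2,whs1)}

== RESULT ==
["in(p2,t2)", "pkg_at(p4,whs1)", "truck_at(t2,whs1)"]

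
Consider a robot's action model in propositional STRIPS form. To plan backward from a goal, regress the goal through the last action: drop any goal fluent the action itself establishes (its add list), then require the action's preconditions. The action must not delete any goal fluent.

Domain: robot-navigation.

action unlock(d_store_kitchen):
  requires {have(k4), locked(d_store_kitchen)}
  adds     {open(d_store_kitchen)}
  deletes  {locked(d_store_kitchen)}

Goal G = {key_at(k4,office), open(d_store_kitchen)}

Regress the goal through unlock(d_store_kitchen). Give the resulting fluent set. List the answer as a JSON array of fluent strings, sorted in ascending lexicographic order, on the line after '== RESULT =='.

Compute (G \ add) ∪ pre:
  G ∩ del = {}  (empty — regression defined)
  G \ add = {key_at(k4,office), open(d_store_kitchen)} \ {open(d_store_kitchen)} = {key_at(k4,office)}
  ∪ pre   = {key_at(k4,office)} ∪ {have(k4), locked(d_store_kitchen)}
          = {have(k4), key_at(k4,office), locked(d_store_kitchen)}

== RESULT ==
["have(k4)", "key_at(k4,office)", "locked(d_store_kitchen)"]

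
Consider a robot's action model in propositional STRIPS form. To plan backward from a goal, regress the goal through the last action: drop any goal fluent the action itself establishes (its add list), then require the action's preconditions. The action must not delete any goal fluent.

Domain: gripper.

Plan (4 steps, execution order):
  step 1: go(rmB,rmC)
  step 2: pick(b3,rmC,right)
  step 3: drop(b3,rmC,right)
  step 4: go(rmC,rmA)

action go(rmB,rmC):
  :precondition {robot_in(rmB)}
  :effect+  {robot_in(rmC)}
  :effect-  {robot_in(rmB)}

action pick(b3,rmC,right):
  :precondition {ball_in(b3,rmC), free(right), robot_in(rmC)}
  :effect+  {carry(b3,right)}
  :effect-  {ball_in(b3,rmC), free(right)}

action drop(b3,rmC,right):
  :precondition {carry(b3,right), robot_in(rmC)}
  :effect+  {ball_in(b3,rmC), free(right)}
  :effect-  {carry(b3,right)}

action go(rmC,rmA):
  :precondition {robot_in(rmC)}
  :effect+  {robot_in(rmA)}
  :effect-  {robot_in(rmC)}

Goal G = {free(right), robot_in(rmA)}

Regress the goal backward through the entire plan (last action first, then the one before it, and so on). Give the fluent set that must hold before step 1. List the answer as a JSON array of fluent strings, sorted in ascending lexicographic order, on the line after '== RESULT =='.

Work backward from the goal:
  through step 4 (go(rmC,rmA)): drop {robot_in(rmA)}, keep {free(right)}, require {robot_in(rmC)}
    → {free(right), robot_in(rmC)}
  through step 3 (drop(b3,rmC,right)): drop {free(right)}, keep {robot_in(rmC)}, require {carry(b3,right), robot_in(rmC)}
    → {carry(b3,right), robot_in(rmC)}
  through step 2 (pick(b3,rmC,right)): drop {carry(b3,right)}, keep {robot_in(rmC)}, require {ball_in(b3,rmC), free(right), robot_in(rmC)}
    → {ball_in(b3,rmC), free(right), robot_in(rmC)}
  through step 1 (go(rmB,rmC)): drop {robot_in(rmC)}, keep {ball_in(b3,rmC), free(right)}, require {robot_in(rmB)}
    → {ball_in(b3,rmC), free(right), robot_in(rmB)}

== RESULT ==
["ball_in(b3,rmC)", "free(right)", "robot_in(rmB)"]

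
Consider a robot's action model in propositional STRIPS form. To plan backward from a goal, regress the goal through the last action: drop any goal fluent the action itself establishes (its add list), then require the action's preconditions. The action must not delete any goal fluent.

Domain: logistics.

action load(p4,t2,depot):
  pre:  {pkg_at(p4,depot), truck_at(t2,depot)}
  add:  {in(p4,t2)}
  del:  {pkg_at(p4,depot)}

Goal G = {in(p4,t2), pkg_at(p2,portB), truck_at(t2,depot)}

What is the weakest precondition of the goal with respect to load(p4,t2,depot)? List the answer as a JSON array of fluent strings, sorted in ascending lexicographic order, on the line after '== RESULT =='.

Regress:
  G ∩ del = {}  (empty — regression defined)
  G \ add = {in(p4,t2), pkg_at(p2,portB), truck_at(t2,depot)} \ {in(p4,t2)} = {pkg_at(p2,portB), truck_at(t2,depot)}
  ∪ pre   = {pkg_at(p2,portB), truck_at(t2,depot)} ∪ {pkg_at(p4,depot), truck_at(t2,depot)}
          = {pkg_at(p2,portB), pkg_at(p4,depot), truck_at(t2,depot)}

== RESULT ==
["pkg_at(p2,portB)", "pkg_at(p4,depot)", "truck_at(t2,depot)"]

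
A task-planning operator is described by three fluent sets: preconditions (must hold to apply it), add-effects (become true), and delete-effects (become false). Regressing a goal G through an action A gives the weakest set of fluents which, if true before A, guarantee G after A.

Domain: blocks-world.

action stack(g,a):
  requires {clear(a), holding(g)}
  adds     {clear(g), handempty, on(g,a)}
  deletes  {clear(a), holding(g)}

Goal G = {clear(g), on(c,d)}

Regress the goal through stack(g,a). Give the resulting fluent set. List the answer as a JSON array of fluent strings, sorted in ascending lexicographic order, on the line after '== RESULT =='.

Compute (G \ add) ∪ pre:
  G ∩ del = {}  (empty — regression defined)
  G \ add = {clear(g), on(c,d)} \ {clear(g), handempty, on(g,a)} = {on(c,d)}
  ∪ pre   = {on(c,d)} ∪ {clear(a), holding(g)}
          = {clear(a), holding(g), on(c,d)}

== RESULT ==
["clear(a)", "holding(g)", "on(c,d)"]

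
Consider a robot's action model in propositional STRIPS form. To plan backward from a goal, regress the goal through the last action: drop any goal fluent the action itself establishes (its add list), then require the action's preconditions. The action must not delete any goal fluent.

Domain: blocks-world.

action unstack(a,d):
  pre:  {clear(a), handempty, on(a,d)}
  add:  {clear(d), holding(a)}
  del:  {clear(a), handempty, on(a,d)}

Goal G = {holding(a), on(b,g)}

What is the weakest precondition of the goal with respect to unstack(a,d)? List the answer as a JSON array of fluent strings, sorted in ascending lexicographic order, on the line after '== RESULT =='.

Regress:
  G ∩ del = {}  (empty — regression defined)
  G \ add = {holding(a), on(b,g)} \ {clear(d), holding(a)} = {on(b,g)}
  ∪ pre   = {on(b,g)} ∪ {clear(a), handempty, on(a,d)}
          = {clear(a), handempty, on(a,d), on(b,g)}

== RESULT ==
["clear(a)", "handempty", "on(a,d)", "on(b,g)"]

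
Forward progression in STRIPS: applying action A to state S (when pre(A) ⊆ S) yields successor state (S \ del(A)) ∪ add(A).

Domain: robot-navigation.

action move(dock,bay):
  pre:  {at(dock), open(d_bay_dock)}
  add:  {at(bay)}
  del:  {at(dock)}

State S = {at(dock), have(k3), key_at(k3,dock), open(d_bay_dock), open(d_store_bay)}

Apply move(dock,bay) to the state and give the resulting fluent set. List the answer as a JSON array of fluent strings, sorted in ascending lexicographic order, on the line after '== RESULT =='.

Compute (S \ del) ∪ add:
  pre ⊆ S: {at(dock), open(d_bay_dock)} ⊆ S  — applicable
  S \ del = {have(k3), key_at(k3,dock), open(d_bay_dock), open(d_store_bay)}
  ∪ add   = {at(bay), have(k3), key_at(k3,dock), open(d_bay_dock), open(d_store_bay)}

== RESULT ==
["at(bay)", "have(k3)", "key_at(k3,dock)", "open(d_bay_dock)", "open(d_store_bay)"]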